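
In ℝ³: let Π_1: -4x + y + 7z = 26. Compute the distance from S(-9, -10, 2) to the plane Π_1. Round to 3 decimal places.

1.723

n·S − d = (-4)·(-9) + (1)·(-10) + (7)·(2) − 26 = 14; |n| = √66.
Distance = |14| / √66 = 14/√66 ≈ 1.723.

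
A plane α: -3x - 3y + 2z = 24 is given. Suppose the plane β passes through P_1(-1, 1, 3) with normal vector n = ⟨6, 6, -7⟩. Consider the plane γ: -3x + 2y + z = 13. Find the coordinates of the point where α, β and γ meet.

(-10, -4, -9)

β: n·r = n·P_1 gives 6x + 6y - 7z = -21.
Solving the 3×3 linear system -3x - 3y + 2z = 24, 6x + 6y - 7z = -21, -3x + 2y + z = 13 (e.g. by elimination or Cramer's rule, determinant = -45) gives (-10, -4, -9).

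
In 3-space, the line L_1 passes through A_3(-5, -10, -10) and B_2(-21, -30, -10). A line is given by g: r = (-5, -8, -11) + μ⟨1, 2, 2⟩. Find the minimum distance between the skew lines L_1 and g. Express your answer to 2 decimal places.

A direction vector for L_1 is B_2 − A_3 = (-16, -20, 0).
Common perpendicular direction n = (-16, -20, 0) × (1, 2, 2) = (-40, 32, -12).
With w = (-5, -8, -11) − (-5, -10, -10) = (0, 2, -1), w · n = 76.
Distance = |w · n| / |n| = |76| / √2768 ≈ 1.44.

1.44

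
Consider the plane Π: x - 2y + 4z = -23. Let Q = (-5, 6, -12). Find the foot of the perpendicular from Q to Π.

(-3, 2, -4)

Foot = Q − λn with λ = (n·Q − d)/|n|² = (-65 − (-23))/21 = -2.
Foot = (-5, 6, -12) − (-2)·(1, -2, 4) = (-3, 2, -4).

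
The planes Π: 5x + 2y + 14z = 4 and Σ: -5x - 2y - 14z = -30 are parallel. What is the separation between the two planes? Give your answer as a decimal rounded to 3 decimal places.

1.733

Rescale Σ by 1/(-1): 5x + 2y + 14z = 30. Then distance = |4 − 30| / √225 ≈ 1.733.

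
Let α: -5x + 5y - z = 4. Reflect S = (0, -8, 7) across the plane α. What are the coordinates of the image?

λ = (n·S − d)/|n|² = (-47 − 4)/51 = -1.
Reflection = S − 2λn = (0, -8, 7) − (-2)·(-5, 5, -1) = (-10, 2, 5).

(-10, 2, 5)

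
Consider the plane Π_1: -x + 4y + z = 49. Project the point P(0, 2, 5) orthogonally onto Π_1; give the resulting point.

Foot = P − λn with λ = (n·P − d)/|n|² = (13 − 49)/18 = -2.
Foot = (0, 2, 5) − (-2)·(-1, 4, 1) = (-2, 10, 7).

(-2, 10, 7)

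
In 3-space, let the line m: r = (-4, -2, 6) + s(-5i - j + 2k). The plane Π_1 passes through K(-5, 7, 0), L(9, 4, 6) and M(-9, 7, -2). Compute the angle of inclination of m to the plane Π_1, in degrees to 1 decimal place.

49.1

KL = (14, -3, 6), KM = (-4, 0, -2); a normal to Π_1 is KL × KM = (6, 4, -12).
Using K: Π_1 has equation 6x + 4y - 12z = -2.
sin θ = |n·v| / (|n||v|) = |-58| / (√196 · √30) = 0.75638.
θ ≈ 49.1°.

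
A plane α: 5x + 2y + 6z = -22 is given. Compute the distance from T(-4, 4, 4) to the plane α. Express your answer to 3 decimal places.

n·T − d = (5)·(-4) + (2)·(4) + (6)·(4) − (-22) = 34; |n| = √65.
Distance = |34| / √65 = 34/√65 ≈ 4.217.

4.217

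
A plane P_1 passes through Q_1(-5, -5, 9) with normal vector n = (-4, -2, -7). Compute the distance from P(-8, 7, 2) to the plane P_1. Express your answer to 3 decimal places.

P_1: n·r = n·Q_1 gives -4x - 2y - 7z = -33.
n·P − d = (-4)·(-8) + (-2)·(7) + (-7)·(2) − (-33) = 37; |n| = √69.
Distance = |37| / √69 = 37/√69 ≈ 4.454.

4.454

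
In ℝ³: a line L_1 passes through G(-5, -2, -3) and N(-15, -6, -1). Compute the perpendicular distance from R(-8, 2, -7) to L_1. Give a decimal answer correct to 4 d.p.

A direction vector for L_1 is N − G = (-10, -4, 2).
Taking (-5, -2, -3) on L_1 with direction v = (-10, -4, 2): w = R − (-5, -2, -3) = (-3, 4, -4), and w × v = (-8, 46, 52).
Distance = |w × v| / |v| = √4884 / √120 ≈ 6.3797.

6.3797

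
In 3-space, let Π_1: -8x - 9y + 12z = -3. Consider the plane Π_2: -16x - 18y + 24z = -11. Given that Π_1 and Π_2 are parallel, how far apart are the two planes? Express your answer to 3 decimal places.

0.147

Rescale Π_2 by 1/2: -8x - 9y + 12z = -11/2. Then distance = |-3 − (-11/2)| / √289 ≈ 0.147.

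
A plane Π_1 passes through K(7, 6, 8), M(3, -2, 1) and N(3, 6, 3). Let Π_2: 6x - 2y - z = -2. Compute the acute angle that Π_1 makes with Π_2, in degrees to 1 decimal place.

KM = (-4, -8, -7), KN = (-4, 0, -5); a normal to Π_1 is KM × KN = (40, 8, -32).
Using K: Π_1 has equation 40x + 8y - 32z = 72.
cos θ = |n₁·n₂| / (|n₁||n₂|) = |256| / (√2688 · √41).
θ = arccos(0.77114) ≈ 39.5°.

39.5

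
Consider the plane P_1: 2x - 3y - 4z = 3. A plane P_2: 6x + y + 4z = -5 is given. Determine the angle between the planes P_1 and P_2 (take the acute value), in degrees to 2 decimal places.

cos θ = |n₁·n₂| / (|n₁||n₂|) = |-7| / (√29 · √53).
θ = arccos(0.17855) ≈ 79.71°.

79.71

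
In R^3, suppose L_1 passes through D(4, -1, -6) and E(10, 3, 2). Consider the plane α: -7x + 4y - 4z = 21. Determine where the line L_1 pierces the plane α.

(1, -3, -10)

A direction vector for L_1 is E − D = (6, 4, 8).
Substitute r = (4, -1, -6) + t(6, 4, 8) into the plane: -8 + (-58)t = 21, so t = -1/2.
Intersection: (4, -1, -6) + (-1/2)·(6, 4, 8) = (1, -3, -10).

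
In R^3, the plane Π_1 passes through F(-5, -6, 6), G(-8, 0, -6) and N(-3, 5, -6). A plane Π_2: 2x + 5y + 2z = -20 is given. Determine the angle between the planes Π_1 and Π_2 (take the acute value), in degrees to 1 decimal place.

FG = (-3, 6, -12), FN = (2, 11, -12); a normal to Π_1 is FG × FN = (60, -60, -45).
Using F: Π_1 has equation 60x - 60y - 45z = -210.
cos θ = |n₁·n₂| / (|n₁||n₂|) = |-270| / (√9225 · √33).
θ = arccos(0.48935) ≈ 60.7°.

60.7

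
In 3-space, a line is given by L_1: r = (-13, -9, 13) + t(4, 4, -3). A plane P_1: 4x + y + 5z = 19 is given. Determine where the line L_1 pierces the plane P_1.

(-1, 3, 4)

Substitute r = (-13, -9, 13) + t(4, 4, -3) into the plane: 4 + 5t = 19, so t = 3.
Intersection: (-13, -9, 13) + 3·(4, 4, -3) = (-1, 3, 4).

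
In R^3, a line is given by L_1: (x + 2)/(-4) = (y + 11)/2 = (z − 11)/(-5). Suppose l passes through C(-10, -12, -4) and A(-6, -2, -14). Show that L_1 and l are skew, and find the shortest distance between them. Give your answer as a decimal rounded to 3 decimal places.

L_1 has direction (-4, 2, -5) through (-2, -11, 11).
A direction vector for l is A − C = (4, 10, -10).
Common perpendicular direction n = (-4, 2, -5) × (4, 10, -10) = (30, -60, -48).
With w = (-10, -12, -4) − (-2, -11, 11) = (-8, -1, -15), w · n = 540.
Since n ≠ 0 the lines are not parallel, and w · n = 540 ≠ 0 so they do not intersect; hence they are skew.
Distance = |w · n| / |n| = |540| / √6804 ≈ 6.547.

6.547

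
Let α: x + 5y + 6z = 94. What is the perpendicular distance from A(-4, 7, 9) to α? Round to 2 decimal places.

1.14

n·A − d = (1)·(-4) + (5)·(7) + (6)·(9) − 94 = -9; |n| = √62.
Distance = |-9| / √62 = 9/√62 ≈ 1.14.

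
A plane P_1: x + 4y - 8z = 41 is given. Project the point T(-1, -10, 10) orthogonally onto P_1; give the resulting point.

(1, -2, -6)

Foot = T − λn with λ = (n·T − d)/|n|² = (-121 − 41)/81 = -2.
Foot = (-1, -10, 10) − (-2)·(1, 4, -8) = (1, -2, -6).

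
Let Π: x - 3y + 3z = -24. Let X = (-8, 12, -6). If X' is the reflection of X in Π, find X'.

(-4, 0, 6)

λ = (n·X − d)/|n|² = (-62 − (-24))/19 = -2.
Reflection = X − 2λn = (-8, 12, -6) − (-4)·(1, -3, 3) = (-4, 0, 6).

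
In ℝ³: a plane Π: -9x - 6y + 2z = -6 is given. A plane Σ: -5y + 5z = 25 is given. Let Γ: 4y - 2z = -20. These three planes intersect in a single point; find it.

Solving the 3×3 linear system -9x - 6y + 2z = -6, -5y + 5z = 25, 4y - 2z = -20 (e.g. by elimination or Cramer's rule, determinant = 90) gives (4, -5, 0).

(4, -5, 0)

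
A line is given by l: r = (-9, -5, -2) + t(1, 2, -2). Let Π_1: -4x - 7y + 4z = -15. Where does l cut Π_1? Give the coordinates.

Substitute r = (-9, -5, -2) + t(1, 2, -2) into the plane: 63 + (-26)t = -15, so t = 3.
Intersection: (-9, -5, -2) + 3·(1, 2, -2) = (-6, 1, -8).

(-6, 1, -8)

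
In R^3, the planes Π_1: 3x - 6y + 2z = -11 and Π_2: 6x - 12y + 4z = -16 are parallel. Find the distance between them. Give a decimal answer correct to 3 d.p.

0.429

Rescale Π_2 by 1/2: 3x - 6y + 2z = -8. Then distance = |-11 − (-8)| / √49 ≈ 0.429.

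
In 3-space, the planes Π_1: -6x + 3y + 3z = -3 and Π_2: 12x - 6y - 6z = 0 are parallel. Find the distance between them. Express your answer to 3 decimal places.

Rescale Π_2 by 1/(-2): -6x + 3y + 3z = 0. Then distance = |-3 − 0| / √54 ≈ 0.408.

0.408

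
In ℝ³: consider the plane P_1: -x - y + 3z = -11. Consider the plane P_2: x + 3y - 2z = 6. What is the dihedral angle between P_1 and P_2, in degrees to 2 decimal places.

36.31

cos θ = |n₁·n₂| / (|n₁||n₂|) = |-10| / (√11 · √14).
θ = arccos(0.80582) ≈ 36.31°.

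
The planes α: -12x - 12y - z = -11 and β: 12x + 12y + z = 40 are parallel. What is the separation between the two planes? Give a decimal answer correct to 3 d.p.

Rescale β by 1/(-1): -12x - 12y - z = -40. Then distance = |-11 − (-40)| / √289 ≈ 1.706.

1.706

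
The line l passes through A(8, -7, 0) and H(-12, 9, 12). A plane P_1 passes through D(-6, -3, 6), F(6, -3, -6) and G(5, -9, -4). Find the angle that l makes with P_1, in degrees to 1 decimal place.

A direction vector for l is H − A = (-20, 16, 12).
DF = (12, 0, -12), DG = (11, -6, -10); a normal to P_1 is DF × DG = (-72, -12, -72).
Using D: P_1 has equation -72x - 12y - 72z = 36.
sin θ = |n·v| / (|n||v|) = |384| / (√10512 · √800) = 0.13242.
θ ≈ 7.6°.

7.6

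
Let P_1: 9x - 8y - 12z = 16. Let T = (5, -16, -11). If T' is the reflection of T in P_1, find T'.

λ = (n·T − d)/|n|² = (305 − 16)/289 = 1.
Reflection = T − 2λn = (5, -16, -11) − 2·(9, -8, -12) = (-13, 0, 13).

(-13, 0, 13)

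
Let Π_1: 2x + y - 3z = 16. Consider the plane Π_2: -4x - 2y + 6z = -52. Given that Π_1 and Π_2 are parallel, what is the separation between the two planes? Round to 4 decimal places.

Rescale Π_2 by 1/(-2): 2x + y - 3z = 26. Then distance = |16 − 26| / √14 ≈ 2.6726.

2.6726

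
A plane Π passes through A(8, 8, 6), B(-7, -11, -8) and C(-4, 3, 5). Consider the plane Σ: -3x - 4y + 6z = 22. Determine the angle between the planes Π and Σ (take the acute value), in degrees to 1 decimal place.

37.5

AB = (-15, -19, -14), AC = (-12, -5, -1); a normal to Π is AB × AC = (-51, 153, -153).
Using A: Π has equation -51x + 153y - 153z = -102.
cos θ = |n₁·n₂| / (|n₁||n₂|) = |-1377| / (√49419 · √61).
θ = arccos(0.79309) ≈ 37.5°.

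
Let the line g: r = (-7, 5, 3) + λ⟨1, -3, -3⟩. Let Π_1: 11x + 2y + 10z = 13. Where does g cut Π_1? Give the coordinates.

Substitute r = (-7, 5, 3) + t(1, -3, -3) into the plane: -37 + (-25)t = 13, so t = -2.
Intersection: (-7, 5, 3) + (-2)·(1, -3, -3) = (-9, 11, 9).

(-9, 11, 9)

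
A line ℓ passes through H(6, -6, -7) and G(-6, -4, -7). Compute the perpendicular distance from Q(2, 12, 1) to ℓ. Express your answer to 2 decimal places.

A direction vector for ℓ is G − H = (-12, 2, 0).
Taking (6, -6, -7) on ℓ with direction v = (-12, 2, 0): w = Q − (6, -6, -7) = (-4, 18, 8), and w × v = (-16, -96, 208).
Distance = |w × v| / |v| = √52736 / √148 ≈ 18.88.

18.88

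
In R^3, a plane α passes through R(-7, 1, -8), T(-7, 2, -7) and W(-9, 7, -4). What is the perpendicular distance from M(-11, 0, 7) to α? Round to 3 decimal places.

RT = (0, 1, 1), RW = (-2, 6, 4); a normal to α is RT × RW = (-2, -2, 2).
Using R: α has equation -2x - 2y + 2z = -4.
n·M − d = (-2)·(-11) + (-2)·(0) + (2)·(7) − (-4) = 40; |n| = √12.
Distance = |40| / √12 = 40/√12 ≈ 11.547.

11.547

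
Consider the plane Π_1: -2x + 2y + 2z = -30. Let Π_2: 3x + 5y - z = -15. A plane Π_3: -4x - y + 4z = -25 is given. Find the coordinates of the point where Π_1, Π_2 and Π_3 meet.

Solving the 3×3 linear system -2x + 2y + 2z = -30, 3x + 5y - z = -15, -4x - y + 4z = -25 (e.g. by elimination or Cramer's rule, determinant = -20) gives (6, -7, -2).

(6, -7, -2)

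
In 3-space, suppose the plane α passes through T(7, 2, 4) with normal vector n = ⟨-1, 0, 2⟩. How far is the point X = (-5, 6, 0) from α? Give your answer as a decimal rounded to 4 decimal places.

α: n·r = n·T gives -x + 2z = 1.
n·X − d = (-1)·(-5) + (0)·(6) + (2)·(0) − 1 = 4; |n| = √5.
Distance = |4| / √5 = 4/√5 ≈ 1.7889.

1.7889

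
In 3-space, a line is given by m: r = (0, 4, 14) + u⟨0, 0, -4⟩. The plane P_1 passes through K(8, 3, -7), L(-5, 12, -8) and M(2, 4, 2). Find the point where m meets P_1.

(0, 4, 6)

KL = (-13, 9, -1), KM = (-6, 1, 9); a normal to P_1 is KL × KM = (82, 123, 41).
Using K: P_1 has equation 82x + 123y + 41z = 738.
Substitute r = (0, 4, 14) + t(0, 0, -4) into the plane: 1066 + (-164)t = 738, so t = 2.
Intersection: (0, 4, 14) + 2·(0, 0, -4) = (0, 4, 6).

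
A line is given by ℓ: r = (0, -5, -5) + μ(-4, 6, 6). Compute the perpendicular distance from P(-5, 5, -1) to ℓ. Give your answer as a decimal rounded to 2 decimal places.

Taking (0, -5, -5) on ℓ with direction v = (-4, 6, 6): w = P − (0, -5, -5) = (-5, 10, 4), and w × v = (36, 14, 10).
Distance = |w × v| / |v| = √1592 / √88 ≈ 4.25.

4.25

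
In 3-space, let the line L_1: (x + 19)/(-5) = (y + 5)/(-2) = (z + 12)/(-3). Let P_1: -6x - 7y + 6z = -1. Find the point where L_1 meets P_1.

L_1 has direction (-5, -2, -3) through (-19, -5, -12).
Substitute r = (-19, -5, -12) + t(-5, -2, -3) into the plane: 77 + 26t = -1, so t = -3.
Intersection: (-19, -5, -12) + (-3)·(-5, -2, -3) = (-4, 1, -3).

(-4, 1, -3)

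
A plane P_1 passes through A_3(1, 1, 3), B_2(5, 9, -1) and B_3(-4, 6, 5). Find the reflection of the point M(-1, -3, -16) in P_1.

A_3B_2 = (4, 8, -4), A_3B_3 = (-5, 5, 2); a normal to P_1 is A_3B_2 × A_3B_3 = (36, 12, 60).
Using A_3: P_1 has equation 36x + 12y + 60z = 228.
λ = (n·M − d)/|n|² = (-1032 − 228)/5040 = -1/4.
Reflection = M − 2λn = (-1, -3, -16) − (-1/2)·(36, 12, 60) = (17, 3, 14).

(17, 3, 14)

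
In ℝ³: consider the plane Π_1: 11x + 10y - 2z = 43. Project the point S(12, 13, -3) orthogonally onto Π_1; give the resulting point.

Foot = S − λn with λ = (n·S − d)/|n|² = (268 − 43)/225 = 1.
Foot = (12, 13, -3) − 1·(11, 10, -2) = (1, 3, -1).

(1, 3, -1)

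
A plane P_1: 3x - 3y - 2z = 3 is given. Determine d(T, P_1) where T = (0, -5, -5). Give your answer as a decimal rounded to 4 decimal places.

n·T − d = (3)·(0) + (-3)·(-5) + (-2)·(-5) − 3 = 22; |n| = √22.
Distance = |22| / √22 = 22/√22 ≈ 4.6904.

4.6904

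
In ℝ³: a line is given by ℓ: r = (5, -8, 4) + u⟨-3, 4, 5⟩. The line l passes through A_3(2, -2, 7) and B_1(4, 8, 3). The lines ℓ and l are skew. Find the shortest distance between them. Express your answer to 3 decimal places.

0.945

A direction vector for l is B_1 − A_3 = (2, 10, -4).
Common perpendicular direction n = (-3, 4, 5) × (2, 10, -4) = (-66, -2, -38).
With w = (2, -2, 7) − (5, -8, 4) = (-3, 6, 3), w · n = 72.
Distance = |w · n| / |n| = |72| / √5804 ≈ 0.945.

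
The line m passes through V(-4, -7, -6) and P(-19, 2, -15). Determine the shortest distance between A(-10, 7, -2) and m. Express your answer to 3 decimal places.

12.817

A direction vector for m is P − V = (-15, 9, -9).
Taking (-4, -7, -6) on m with direction v = (-15, 9, -9): w = A − (-4, -7, -6) = (-6, 14, 4), and w × v = (-162, -114, 156).
Distance = |w × v| / |v| = √63576 / √387 ≈ 12.817.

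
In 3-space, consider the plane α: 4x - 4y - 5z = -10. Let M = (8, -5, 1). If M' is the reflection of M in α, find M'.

(0, 3, 11)

λ = (n·M − d)/|n|² = (47 − (-10))/57 = 1.
Reflection = M − 2λn = (8, -5, 1) − 2·(4, -4, -5) = (0, 3, 11).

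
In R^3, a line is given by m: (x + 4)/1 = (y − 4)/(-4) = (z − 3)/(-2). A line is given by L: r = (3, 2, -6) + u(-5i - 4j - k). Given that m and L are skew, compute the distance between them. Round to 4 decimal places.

m has direction (1, -4, -2) through (-4, 4, 3).
Common perpendicular direction n = (1, -4, -2) × (-5, -4, -1) = (-4, 11, -24).
With w = (3, 2, -6) − (-4, 4, 3) = (7, -2, -9), w · n = 166.
Distance = |w · n| / |n| = |166| / √713 ≈ 6.2167.

6.2167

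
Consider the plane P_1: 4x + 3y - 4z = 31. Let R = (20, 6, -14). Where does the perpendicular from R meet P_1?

Foot = R − λn with λ = (n·R − d)/|n|² = (154 − 31)/41 = 3.
Foot = (20, 6, -14) − 3·(4, 3, -4) = (8, -3, -2).

(8, -3, -2)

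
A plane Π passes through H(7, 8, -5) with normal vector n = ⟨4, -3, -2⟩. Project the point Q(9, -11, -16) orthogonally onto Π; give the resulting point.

Π: n·r = n·H gives 4x - 3y - 2z = 14.
Foot = Q − λn with λ = (n·Q − d)/|n|² = (101 − 14)/29 = 3.
Foot = (9, -11, -16) − 3·(4, -3, -2) = (-3, -2, -10).

(-3, -2, -10)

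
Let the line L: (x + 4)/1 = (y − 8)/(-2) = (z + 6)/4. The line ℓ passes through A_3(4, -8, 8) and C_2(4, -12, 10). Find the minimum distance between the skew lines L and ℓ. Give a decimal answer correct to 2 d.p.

L has direction (1, -2, 4) through (-4, 8, -6).
A direction vector for ℓ is C_2 − A_3 = (0, -4, 2).
Common perpendicular direction n = (1, -2, 4) × (0, -4, 2) = (12, -2, -4).
With w = (4, -8, 8) − (-4, 8, -6) = (8, -16, 14), w · n = 72.
Distance = |w · n| / |n| = |72| / √164 ≈ 5.62.

5.62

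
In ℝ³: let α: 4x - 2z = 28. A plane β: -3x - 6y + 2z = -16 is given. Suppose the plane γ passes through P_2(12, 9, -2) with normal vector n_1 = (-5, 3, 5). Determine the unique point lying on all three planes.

γ: n_1·r = n_1·P_2 gives -5x + 3y + 5z = -43.
Solving the 3×3 linear system 4x - 2z = 28, -3x - 6y + 2z = -16, -5x + 3y + 5z = -43 (e.g. by elimination or Cramer's rule, determinant = -66) gives (6, -1, -2).

(6, -1, -2)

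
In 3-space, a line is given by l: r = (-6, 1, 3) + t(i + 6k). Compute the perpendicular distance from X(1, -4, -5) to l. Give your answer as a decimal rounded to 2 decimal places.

Taking (-6, 1, 3) on l with direction v = (1, 0, 6): w = X − (-6, 1, 3) = (7, -5, -8), and w × v = (-30, -50, 5).
Distance = |w × v| / |v| = √3425 / √37 ≈ 9.62.

9.62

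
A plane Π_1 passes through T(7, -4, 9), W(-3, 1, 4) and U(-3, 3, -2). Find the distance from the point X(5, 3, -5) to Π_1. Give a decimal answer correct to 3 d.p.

TW = (-10, 5, -5), TU = (-10, 7, -11); a normal to Π_1 is TW × TU = (-20, -60, -20).
Using T: Π_1 has equation -20x - 60y - 20z = -80.
n·X − d = (-20)·(5) + (-60)·(3) + (-20)·(-5) − (-80) = -100; |n| = √4400.
Distance = |-100| / √4400 = 100/√4400 ≈ 1.508.

1.508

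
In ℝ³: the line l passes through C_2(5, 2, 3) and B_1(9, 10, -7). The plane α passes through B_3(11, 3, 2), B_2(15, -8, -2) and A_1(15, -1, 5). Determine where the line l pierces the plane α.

(7, 6, -2)

A direction vector for l is B_1 − C_2 = (4, 8, -10).
B_3B_2 = (4, -11, -4), B_3A_1 = (4, -4, 3); a normal to α is B_3B_2 × B_3A_1 = (-49, -28, 28).
Using B_3: α has equation -49x - 28y + 28z = -567.
Substitute r = (5, 2, 3) + t(4, 8, -10) into the plane: -217 + (-700)t = -567, so t = 1/2.
Intersection: (5, 2, 3) + (1/2)·(4, 8, -10) = (7, 6, -2).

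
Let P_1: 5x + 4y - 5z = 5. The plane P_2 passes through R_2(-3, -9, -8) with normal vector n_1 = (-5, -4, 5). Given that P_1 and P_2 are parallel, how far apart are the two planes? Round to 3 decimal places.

P_2: n_1·r = n_1·R_2 gives -5x - 4y + 5z = 11.
Rescale P_2 by 1/(-1): 5x + 4y - 5z = -11. Then distance = |5 − (-11)| / √66 ≈ 1.969.

1.969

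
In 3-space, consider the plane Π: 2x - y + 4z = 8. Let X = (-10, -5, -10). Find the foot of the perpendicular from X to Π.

(-4, -8, 2)

Foot = X − λn with λ = (n·X − d)/|n|² = (-55 − 8)/21 = -3.
Foot = (-10, -5, -10) − (-3)·(2, -1, 4) = (-4, -8, 2).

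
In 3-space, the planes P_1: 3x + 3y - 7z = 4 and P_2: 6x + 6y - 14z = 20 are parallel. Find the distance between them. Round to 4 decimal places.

0.7330

Rescale P_2 by 1/2: 3x + 3y - 7z = 10. Then distance = |4 − 10| / √67 ≈ 0.7330.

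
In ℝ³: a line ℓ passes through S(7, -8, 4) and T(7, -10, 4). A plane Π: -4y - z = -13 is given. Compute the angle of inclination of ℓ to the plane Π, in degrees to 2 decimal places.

A direction vector for ℓ is T − S = (0, -2, 0).
sin θ = |n·v| / (|n||v|) = |8| / (√17 · √4) = 0.97014.
θ ≈ 75.96°.

75.96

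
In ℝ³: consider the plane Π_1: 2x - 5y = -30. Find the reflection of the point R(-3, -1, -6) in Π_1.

(-7, 9, -6)

λ = (n·R − d)/|n|² = (-1 − (-30))/29 = 1.
Reflection = R − 2λn = (-3, -1, -6) − 2·(2, -5, 0) = (-7, 9, -6).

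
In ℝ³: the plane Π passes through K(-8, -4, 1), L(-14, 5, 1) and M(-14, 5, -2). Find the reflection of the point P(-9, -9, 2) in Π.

KL = (-6, 9, 0), KM = (-6, 9, -3); a normal to Π is KL × KM = (-27, -18, 0).
Using K: Π has equation -27x - 18y = 288.
λ = (n·P − d)/|n|² = (405 − 288)/1053 = 1/9.
Reflection = P − 2λn = (-9, -9, 2) − (2/9)·(-27, -18, 0) = (-3, -5, 2).

(-3, -5, 2)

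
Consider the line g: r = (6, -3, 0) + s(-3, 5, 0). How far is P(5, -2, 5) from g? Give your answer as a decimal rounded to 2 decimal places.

5.01

Taking (6, -3, 0) on g with direction v = (-3, 5, 0): w = P − (6, -3, 0) = (-1, 1, 5), and w × v = (-25, -15, -2).
Distance = |w × v| / |v| = √854 / √34 ≈ 5.01.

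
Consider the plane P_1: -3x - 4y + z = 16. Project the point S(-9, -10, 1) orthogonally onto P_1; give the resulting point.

(-3, -2, -1)

Foot = S − λn with λ = (n·S − d)/|n|² = (68 − 16)/26 = 2.
Foot = (-9, -10, 1) − 2·(-3, -4, 1) = (-3, -2, -1).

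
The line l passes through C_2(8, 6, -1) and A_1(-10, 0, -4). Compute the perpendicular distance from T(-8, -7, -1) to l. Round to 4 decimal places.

A direction vector for l is A_1 − C_2 = (-18, -6, -3).
Taking (8, 6, -1) on l with direction v = (-18, -6, -3): w = T − (8, 6, -1) = (-16, -13, 0), and w × v = (39, -48, -138).
Distance = |w × v| / |v| = √22869 / √369 ≈ 7.8725.

7.8725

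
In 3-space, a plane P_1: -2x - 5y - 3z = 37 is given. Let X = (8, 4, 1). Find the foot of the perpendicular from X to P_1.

Foot = X − λn with λ = (n·X − d)/|n|² = (-39 − 37)/38 = -2.
Foot = (8, 4, 1) − (-2)·(-2, -5, -3) = (4, -6, -5).

(4, -6, -5)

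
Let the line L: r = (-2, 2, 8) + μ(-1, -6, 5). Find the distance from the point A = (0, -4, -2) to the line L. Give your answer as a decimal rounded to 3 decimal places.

Taking (-2, 2, 8) on L with direction v = (-1, -6, 5): w = A − (-2, 2, 8) = (2, -6, -10), and w × v = (-90, 0, -18).
Distance = |w × v| / |v| = √8424 / √62 ≈ 11.656.

11.656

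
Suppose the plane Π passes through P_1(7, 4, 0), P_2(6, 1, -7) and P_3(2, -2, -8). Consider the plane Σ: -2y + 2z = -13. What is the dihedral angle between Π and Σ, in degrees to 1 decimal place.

40.9

P_1P_2 = (-1, -3, -7), P_1P_3 = (-5, -6, -8); a normal to Π is P_1P_2 × P_1P_3 = (-18, 27, -9).
Using P_1: Π has equation -18x + 27y - 9z = -18.
cos θ = |n₁·n₂| / (|n₁||n₂|) = |-72| / (√1134 · √8).
θ = arccos(0.75593) ≈ 40.9°.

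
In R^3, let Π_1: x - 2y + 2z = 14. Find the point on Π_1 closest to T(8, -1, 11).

(6, 3, 7)

Foot = T − λn with λ = (n·T − d)/|n|² = (32 − 14)/9 = 2.
Foot = (8, -1, 11) − 2·(1, -2, 2) = (6, 3, 7).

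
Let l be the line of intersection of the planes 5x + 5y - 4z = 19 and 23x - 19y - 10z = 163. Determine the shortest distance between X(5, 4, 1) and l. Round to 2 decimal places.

5.72

Direction of l: (5, 5, -4) × (23, -19, -10) = (-126, -42, -210).
A point on l: solving the two plane equations with x = 2 gives (2, -3, -6).
Taking (2, -3, -6) on l with direction v = (-126, -42, -210): w = X − (2, -3, -6) = (3, 7, 7), and w × v = (-1176, -252, 756).
Distance = |w × v| / |v| = √2018016 / √61740 ≈ 5.72.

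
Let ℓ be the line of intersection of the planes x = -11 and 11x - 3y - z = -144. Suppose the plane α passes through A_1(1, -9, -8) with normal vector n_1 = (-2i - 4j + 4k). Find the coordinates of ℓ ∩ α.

(-11, 7, 2)

Direction of ℓ: (1, 0, 0) × (11, -3, -1) = (0, 1, -3).
A point on ℓ: solving the two plane equations with y = 10 gives (-11, 10, -7).
α: n_1·r = n_1·A_1 gives -2x - 4y + 4z = 2.
Substitute r = (-11, 10, -7) + t(0, 1, -3) into the plane: -46 + (-16)t = 2, so t = -3.
Intersection: (-11, 10, -7) + (-3)·(0, 1, -3) = (-11, 7, 2).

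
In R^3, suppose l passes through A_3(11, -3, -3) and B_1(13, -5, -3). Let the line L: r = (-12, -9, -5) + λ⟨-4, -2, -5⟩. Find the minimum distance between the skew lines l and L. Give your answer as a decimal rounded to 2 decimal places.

14.34

A direction vector for l is B_1 − A_3 = (2, -2, 0).
Common perpendicular direction n = (2, -2, 0) × (-4, -2, -5) = (10, 10, -12).
With w = (-12, -9, -5) − (11, -3, -3) = (-23, -6, -2), w · n = -266.
Distance = |w · n| / |n| = |-266| / √344 ≈ 14.34.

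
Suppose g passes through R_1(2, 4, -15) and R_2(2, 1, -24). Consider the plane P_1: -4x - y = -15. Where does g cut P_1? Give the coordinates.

A direction vector for g is R_2 − R_1 = (0, -3, -9).
Substitute r = (2, 4, -15) + t(0, -3, -9) into the plane: -12 + 3t = -15, so t = -1.
Intersection: (2, 4, -15) + (-1)·(0, -3, -9) = (2, 7, -6).

(2, 7, -6)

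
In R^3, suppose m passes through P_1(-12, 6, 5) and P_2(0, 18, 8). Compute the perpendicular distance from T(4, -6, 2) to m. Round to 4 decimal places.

20.0967

A direction vector for m is P_2 − P_1 = (12, 12, 3).
Taking (-12, 6, 5) on m with direction v = (12, 12, 3): w = T − (-12, 6, 5) = (16, -12, -3), and w × v = (0, -84, 336).
Distance = |w × v| / |v| = √119952 / √297 ≈ 20.0967.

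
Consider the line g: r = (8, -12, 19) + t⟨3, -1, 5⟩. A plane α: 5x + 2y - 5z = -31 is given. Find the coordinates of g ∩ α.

(-4, -8, -1)

Substitute r = (8, -12, 19) + t(3, -1, 5) into the plane: -79 + (-12)t = -31, so t = -4.
Intersection: (8, -12, 19) + (-4)·(3, -1, 5) = (-4, -8, -1).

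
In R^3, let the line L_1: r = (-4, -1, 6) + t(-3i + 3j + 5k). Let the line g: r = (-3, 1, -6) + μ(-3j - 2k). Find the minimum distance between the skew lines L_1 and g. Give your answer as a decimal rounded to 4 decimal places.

7.8884

Common perpendicular direction n = (-3, 3, 5) × (0, -3, -2) = (9, -6, 9).
With w = (-3, 1, -6) − (-4, -1, 6) = (1, 2, -12), w · n = -111.
Distance = |w · n| / |n| = |-111| / √198 ≈ 7.8884.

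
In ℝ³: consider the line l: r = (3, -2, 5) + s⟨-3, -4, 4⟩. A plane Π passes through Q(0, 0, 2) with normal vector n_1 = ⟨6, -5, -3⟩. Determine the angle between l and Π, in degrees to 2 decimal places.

Π: n_1·r = n_1·Q gives 6x - 5y - 3z = -6.
sin θ = |n·v| / (|n||v|) = |-10| / (√70 · √41) = 0.18666.
θ ≈ 10.76°.

10.76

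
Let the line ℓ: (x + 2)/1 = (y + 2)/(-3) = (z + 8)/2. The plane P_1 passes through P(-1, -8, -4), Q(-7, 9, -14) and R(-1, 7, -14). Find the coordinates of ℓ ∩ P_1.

(-1, -5, -6)

ℓ has direction (1, -3, 2) through (-2, -2, -8).
PQ = (-6, 17, -10), PR = (0, 15, -10); a normal to P_1 is PQ × PR = (-20, -60, -90).
Using P: P_1 has equation -20x - 60y - 90z = 860.
Substitute r = (-2, -2, -8) + t(1, -3, 2) into the plane: 880 + (-20)t = 860, so t = 1.
Intersection: (-2, -2, -8) + 1·(1, -3, 2) = (-1, -5, -6).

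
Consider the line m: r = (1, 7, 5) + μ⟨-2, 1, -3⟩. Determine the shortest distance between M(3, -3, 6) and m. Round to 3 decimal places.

9.185

Taking (1, 7, 5) on m with direction v = (-2, 1, -3): w = M − (1, 7, 5) = (2, -10, 1), and w × v = (29, 4, -18).
Distance = |w × v| / |v| = √1181 / √14 ≈ 9.185.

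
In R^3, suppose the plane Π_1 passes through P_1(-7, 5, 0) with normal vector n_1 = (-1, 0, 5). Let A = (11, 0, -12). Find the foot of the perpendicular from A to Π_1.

(8, 0, 3)

Π_1: n_1·r = n_1·P_1 gives -x + 5z = 7.
Foot = A − λn with λ = (n·A − d)/|n|² = (-71 − 7)/26 = -3.
Foot = (11, 0, -12) − (-3)·(-1, 0, 5) = (8, 0, 3).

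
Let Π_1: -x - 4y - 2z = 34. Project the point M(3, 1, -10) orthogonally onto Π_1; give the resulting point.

Foot = M − λn with λ = (n·M − d)/|n|² = (13 − 34)/21 = -1.
Foot = (3, 1, -10) − (-1)·(-1, -4, -2) = (2, -3, -12).

(2, -3, -12)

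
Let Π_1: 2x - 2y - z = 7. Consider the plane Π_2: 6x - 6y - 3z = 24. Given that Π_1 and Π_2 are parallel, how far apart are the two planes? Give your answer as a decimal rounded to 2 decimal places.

0.33

Rescale Π_2 by 1/3: 2x - 2y - z = 8. Then distance = |7 − 8| / √9 ≈ 0.33.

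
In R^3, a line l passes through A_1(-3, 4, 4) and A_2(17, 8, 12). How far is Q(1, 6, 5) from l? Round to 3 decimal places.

A direction vector for l is A_2 − A_1 = (20, 4, 8).
Taking (-3, 4, 4) on l with direction v = (20, 4, 8): w = Q − (-3, 4, 4) = (4, 2, 1), and w × v = (12, -12, -24).
Distance = |w × v| / |v| = √864 / √480 ≈ 1.342.

1.342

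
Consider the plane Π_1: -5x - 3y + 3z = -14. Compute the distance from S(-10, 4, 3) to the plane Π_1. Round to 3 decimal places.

n·S − d = (-5)·(-10) + (-3)·(4) + (3)·(3) − (-14) = 61; |n| = √43.
Distance = |61| / √43 = 61/√43 ≈ 9.302.

9.302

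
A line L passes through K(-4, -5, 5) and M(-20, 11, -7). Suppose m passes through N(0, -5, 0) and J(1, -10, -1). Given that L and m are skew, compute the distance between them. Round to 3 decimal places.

6.045

A direction vector for L is M − K = (-16, 16, -12).
A direction vector for m is J − N = (1, -5, -1).
Common perpendicular direction n = (-16, 16, -12) × (1, -5, -1) = (-76, -28, 64).
With w = (0, -5, 0) − (-4, -5, 5) = (4, 0, -5), w · n = -624.
Distance = |w · n| / |n| = |-624| / √10656 ≈ 6.045.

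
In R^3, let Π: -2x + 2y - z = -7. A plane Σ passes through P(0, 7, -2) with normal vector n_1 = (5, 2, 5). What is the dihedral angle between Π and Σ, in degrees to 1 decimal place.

60.1

Σ: n_1·r = n_1·P gives 5x + 2y + 5z = 4.
cos θ = |n₁·n₂| / (|n₁||n₂|) = |-11| / (√9 · √54).
θ = arccos(0.49897) ≈ 60.1°.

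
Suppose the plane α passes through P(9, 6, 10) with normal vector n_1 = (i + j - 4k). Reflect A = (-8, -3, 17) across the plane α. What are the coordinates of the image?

(-2, 3, -7)

α: n_1·r = n_1·P gives x + y - 4z = -25.
λ = (n·A − d)/|n|² = (-79 − (-25))/18 = -3.
Reflection = A − 2λn = (-8, -3, 17) − (-6)·(1, 1, -4) = (-2, 3, -7).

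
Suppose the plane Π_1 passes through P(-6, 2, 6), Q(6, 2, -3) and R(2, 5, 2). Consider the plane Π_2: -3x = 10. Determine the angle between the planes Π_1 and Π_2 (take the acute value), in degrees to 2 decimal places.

58.03

PQ = (12, 0, -9), PR = (8, 3, -4); a normal to Π_1 is PQ × PR = (27, -24, 36).
Using P: Π_1 has equation 27x - 24y + 36z = 6.
cos θ = |n₁·n₂| / (|n₁||n₂|) = |-81| / (√2601 · √9).
θ = arccos(0.52941) ≈ 58.03°.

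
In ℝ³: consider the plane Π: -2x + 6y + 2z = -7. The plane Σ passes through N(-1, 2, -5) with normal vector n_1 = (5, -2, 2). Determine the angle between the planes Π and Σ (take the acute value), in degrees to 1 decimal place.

Σ: n_1·r = n_1·N gives 5x - 2y + 2z = -19.
cos θ = |n₁·n₂| / (|n₁||n₂|) = |-18| / (√44 · √33).
θ = arccos(0.47238) ≈ 61.8°.

61.8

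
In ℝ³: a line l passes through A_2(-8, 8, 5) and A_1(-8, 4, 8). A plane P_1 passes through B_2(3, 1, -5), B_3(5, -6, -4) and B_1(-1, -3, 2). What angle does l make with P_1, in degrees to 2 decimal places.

6.85

A direction vector for l is A_1 − A_2 = (0, -4, 3).
B_2B_3 = (2, -7, 1), B_2B_1 = (-4, -4, 7); a normal to P_1 is B_2B_3 × B_2B_1 = (-45, -18, -36).
Using B_2: P_1 has equation -45x - 18y - 36z = 27.
sin θ = |n·v| / (|n||v|) = |-36| / (√3645 · √25) = 0.11926.
θ ≈ 6.85°.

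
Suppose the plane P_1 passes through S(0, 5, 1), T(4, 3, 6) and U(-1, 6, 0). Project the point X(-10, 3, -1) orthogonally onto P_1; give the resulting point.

(-4, 5, -5)

ST = (4, -2, 5), SU = (-1, 1, -1); a normal to P_1 is ST × SU = (-3, -1, 2).
Using S: P_1 has equation -3x - y + 2z = -3.
Foot = X − λn with λ = (n·X − d)/|n|² = (25 − (-3))/14 = 2.
Foot = (-10, 3, -1) − 2·(-3, -1, 2) = (-4, 5, -5).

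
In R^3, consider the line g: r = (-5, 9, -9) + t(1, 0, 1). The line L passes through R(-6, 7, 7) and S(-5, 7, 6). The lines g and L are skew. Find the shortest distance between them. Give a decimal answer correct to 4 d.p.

2.0000

A direction vector for L is S − R = (1, 0, -1).
Common perpendicular direction n = (1, 0, 1) × (1, 0, -1) = (0, 2, 0).
With w = (-6, 7, 7) − (-5, 9, -9) = (-1, -2, 16), w · n = -4.
Distance = |w · n| / |n| = |-4| / √4 ≈ 2.0000.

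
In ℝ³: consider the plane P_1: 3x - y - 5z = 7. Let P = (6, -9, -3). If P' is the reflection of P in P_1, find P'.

λ = (n·P − d)/|n|² = (42 − 7)/35 = 1.
Reflection = P − 2λn = (6, -9, -3) − 2·(3, -1, -5) = (0, -7, 7).

(0, -7, 7)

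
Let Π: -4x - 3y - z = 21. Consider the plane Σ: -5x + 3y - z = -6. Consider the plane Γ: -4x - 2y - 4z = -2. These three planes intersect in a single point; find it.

(-3, -5, 6)

Solving the 3×3 linear system -4x - 3y - z = 21, -5x + 3y - z = -6, -4x - 2y - 4z = -2 (e.g. by elimination or Cramer's rule, determinant = 82) gives (-3, -5, 6).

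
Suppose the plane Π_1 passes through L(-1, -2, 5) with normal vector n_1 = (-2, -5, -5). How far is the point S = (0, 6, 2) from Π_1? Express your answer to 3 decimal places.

3.674

Π_1: n_1·r = n_1·L gives -2x - 5y - 5z = -13.
n·S − d = (-2)·(0) + (-5)·(6) + (-5)·(2) − (-13) = -27; |n| = √54.
Distance = |-27| / √54 = 27/√54 ≈ 3.674.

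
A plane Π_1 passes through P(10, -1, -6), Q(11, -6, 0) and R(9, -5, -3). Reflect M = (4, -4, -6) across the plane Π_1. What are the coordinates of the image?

PQ = (1, -5, 6), PR = (-1, -4, 3); a normal to Π_1 is PQ × PR = (9, -9, -9).
Using P: Π_1 has equation 9x - 9y - 9z = 153.
λ = (n·M − d)/|n|² = (126 − 153)/243 = -1/9.
Reflection = M − 2λn = (4, -4, -6) − (-2/9)·(9, -9, -9) = (6, -6, -8).

(6, -6, -8)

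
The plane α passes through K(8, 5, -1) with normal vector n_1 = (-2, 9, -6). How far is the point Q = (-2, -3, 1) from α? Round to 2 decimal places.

α: n_1·r = n_1·K gives -2x + 9y - 6z = 35.
n·Q − d = (-2)·(-2) + (9)·(-3) + (-6)·(1) − 35 = -64; |n| = √121.
Distance = |-64| / √121 = 64/√121 ≈ 5.82.

5.82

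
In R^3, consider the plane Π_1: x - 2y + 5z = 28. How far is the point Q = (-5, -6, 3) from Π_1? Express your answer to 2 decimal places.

1.10

n·Q − d = (1)·(-5) + (-2)·(-6) + (5)·(3) − 28 = -6; |n| = √30.
Distance = |-6| / √30 = 6/√30 ≈ 1.10.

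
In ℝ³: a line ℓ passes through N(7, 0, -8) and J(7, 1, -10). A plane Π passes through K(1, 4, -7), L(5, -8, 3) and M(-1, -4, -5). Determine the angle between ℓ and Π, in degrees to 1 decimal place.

26.6

A direction vector for ℓ is J − N = (0, 1, -2).
KL = (4, -12, 10), KM = (-2, -8, 2); a normal to Π is KL × KM = (56, -28, -56).
Using K: Π has equation 56x - 28y - 56z = 336.
sin θ = |n·v| / (|n||v|) = |84| / (√7056 · √5) = 0.44721.
θ ≈ 26.6°.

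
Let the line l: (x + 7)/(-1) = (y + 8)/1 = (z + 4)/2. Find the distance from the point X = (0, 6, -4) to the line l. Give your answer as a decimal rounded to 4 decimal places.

15.3894

l has direction (-1, 1, 2) through (-7, -8, -4).
Taking (-7, -8, -4) on l with direction v = (-1, 1, 2): w = X − (-7, -8, -4) = (7, 14, 0), and w × v = (28, -14, 21).
Distance = |w × v| / |v| = √1421 / √6 ≈ 15.3894.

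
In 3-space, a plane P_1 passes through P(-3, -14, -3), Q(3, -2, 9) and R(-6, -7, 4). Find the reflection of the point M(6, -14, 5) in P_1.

(6, -6, -3)

PQ = (6, 12, 12), PR = (-3, 7, 7); a normal to P_1 is PQ × PR = (0, -78, 78).
Using P: P_1 has equation -78y + 78z = 858.
λ = (n·M − d)/|n|² = (1482 − 858)/12168 = 2/39.
Reflection = M − 2λn = (6, -14, 5) − (4/39)·(0, -78, 78) = (6, -6, -3).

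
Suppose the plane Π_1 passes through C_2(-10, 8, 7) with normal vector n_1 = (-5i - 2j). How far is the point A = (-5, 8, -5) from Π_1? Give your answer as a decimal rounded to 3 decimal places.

Π_1: n_1·r = n_1·C_2 gives -5x - 2y = 34.
n·A − d = (-5)·(-5) + (-2)·(8) + (0)·(-5) − 34 = -25; |n| = √29.
Distance = |-25| / √29 = 25/√29 ≈ 4.642.

4.642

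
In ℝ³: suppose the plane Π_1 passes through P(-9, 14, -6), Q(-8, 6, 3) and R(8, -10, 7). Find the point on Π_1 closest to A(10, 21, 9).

(-2, 6, -3)

PQ = (1, -8, 9), PR = (17, -24, 13); a normal to Π_1 is PQ × PR = (112, 140, 112).
Using P: Π_1 has equation 112x + 140y + 112z = 280.
Foot = A − λn with λ = (n·A − d)/|n|² = (5068 − 280)/44688 = 3/28.
Foot = (10, 21, 9) − (3/28)·(112, 140, 112) = (-2, 6, -3).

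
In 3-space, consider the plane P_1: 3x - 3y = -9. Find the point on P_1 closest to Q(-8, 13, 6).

Foot = Q − λn with λ = (n·Q − d)/|n|² = (-63 − (-9))/18 = -3.
Foot = (-8, 13, 6) − (-3)·(3, -3, 0) = (1, 4, 6).

(1, 4, 6)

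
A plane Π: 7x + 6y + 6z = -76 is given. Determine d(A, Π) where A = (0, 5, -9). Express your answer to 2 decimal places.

n·A − d = (7)·(0) + (6)·(5) + (6)·(-9) − (-76) = 52; |n| = √121.
Distance = |52| / √121 = 52/√121 ≈ 4.73.

4.73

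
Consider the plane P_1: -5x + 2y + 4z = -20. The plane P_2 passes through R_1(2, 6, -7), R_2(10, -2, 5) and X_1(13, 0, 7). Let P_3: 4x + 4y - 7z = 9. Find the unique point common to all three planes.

R_1R_2 = (8, -8, 12), R_1X_1 = (11, -6, 14); a normal to P_2 is R_1R_2 × R_1X_1 = (-40, 20, 40).
Using R_1: P_2 has equation -40x + 20y + 40z = -240.
Solving the 3×3 linear system -5x + 2y + 4z = -20, -40x + 20y + 40z = -240, 4x + 4y - 7z = 9 (e.g. by elimination or Cramer's rule, determinant = 300) gives (-4, -6, -7).

(-4, -6, -7)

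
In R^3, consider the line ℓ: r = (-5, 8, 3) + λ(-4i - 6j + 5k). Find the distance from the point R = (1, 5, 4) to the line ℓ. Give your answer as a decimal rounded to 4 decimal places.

6.7814

Taking (-5, 8, 3) on ℓ with direction v = (-4, -6, 5): w = R − (-5, 8, 3) = (6, -3, 1), and w × v = (-9, -34, -48).
Distance = |w × v| / |v| = √3541 / √77 ≈ 6.7814.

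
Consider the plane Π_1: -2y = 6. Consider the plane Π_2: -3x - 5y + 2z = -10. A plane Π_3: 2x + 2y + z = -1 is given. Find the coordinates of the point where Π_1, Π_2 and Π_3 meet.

(5, -3, -5)

Solving the 3×3 linear system -2y = 6, -3x - 5y + 2z = -10, 2x + 2y + z = -1 (e.g. by elimination or Cramer's rule, determinant = -14) gives (5, -3, -5).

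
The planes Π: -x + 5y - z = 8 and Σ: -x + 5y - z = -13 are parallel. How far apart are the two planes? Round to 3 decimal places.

4.041

Same normal n = (-1, 5, -1) with |n| = √27; distance = |8 − (-13)| / |n| = 21/√27 ≈ 4.041.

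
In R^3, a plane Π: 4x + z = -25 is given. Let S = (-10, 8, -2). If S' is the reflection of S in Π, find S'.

λ = (n·S − d)/|n|² = (-42 − (-25))/17 = -1.
Reflection = S − 2λn = (-10, 8, -2) − (-2)·(4, 0, 1) = (-2, 8, 0).

(-2, 8, 0)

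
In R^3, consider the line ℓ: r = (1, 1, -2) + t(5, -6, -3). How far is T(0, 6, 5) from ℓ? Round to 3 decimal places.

5.495

Taking (1, 1, -2) on ℓ with direction v = (5, -6, -3): w = T − (1, 1, -2) = (-1, 5, 7), and w × v = (27, 32, -19).
Distance = |w × v| / |v| = √2114 / √70 ≈ 5.495.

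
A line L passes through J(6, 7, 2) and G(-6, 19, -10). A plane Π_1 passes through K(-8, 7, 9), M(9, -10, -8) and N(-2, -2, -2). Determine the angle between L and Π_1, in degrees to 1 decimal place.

34.2

A direction vector for L is G − J = (-12, 12, -12).
KM = (17, -17, -17), KN = (6, -9, -11); a normal to Π_1 is KM × KN = (34, 85, -51).
Using K: Π_1 has equation 34x + 85y - 51z = -136.
sin θ = |n·v| / (|n||v|) = |1224| / (√10982 · √432) = 0.56195.
θ ≈ 34.2°.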